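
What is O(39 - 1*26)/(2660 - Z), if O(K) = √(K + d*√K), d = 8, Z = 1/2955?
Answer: 2955*√(13 + 8*√13)/7860299 ≈ 0.0024319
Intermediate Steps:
Z = 1/2955 ≈ 0.00033841
O(K) = √(K + 8*√K)
O(39 - 1*26)/(2660 - Z) = √((39 - 1*26) + 8*√(39 - 1*26))/(2660 - 1*1/2955) = √((39 - 26) + 8*√(39 - 26))/(2660 - 1/2955) = √(13 + 8*√13)/(7860299/2955) = √(13 + 8*√13)*(2955/7860299) = 2955*√(13 + 8*√13)/7860299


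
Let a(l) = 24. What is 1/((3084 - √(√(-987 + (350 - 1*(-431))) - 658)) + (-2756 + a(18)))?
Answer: 1/(352 - √(-658 + I*√206)) ≈ 0.0028281 + 0.00020627*I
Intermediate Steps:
1/((3084 - √(√(-987 + (350 - 1*(-431))) - 658)) + (-2756 + a(18))) = 1/((3084 - √(√(-987 + (350 - 1*(-431))) - 658)) + (-2756 + 24)) = 1/((3084 - √(√(-987 + (350 + 431)) - 658)) - 2732) = 1/((3084 - √(√(-987 + 781) - 658)) - 2732) = 1/((3084 - √(√(-206) - 658)) - 2732) = 1/((3084 - √(I*√206 - 658)) - 2732) = 1/((3084 - √(-658 + I*√206)) - 2732) = 1/(352 - √(-658 + I*√206))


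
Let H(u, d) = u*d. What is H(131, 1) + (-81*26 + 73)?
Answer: -1902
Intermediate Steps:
H(u, d) = d*u
H(131, 1) + (-81*26 + 73) = 1*131 + (-81*26 + 73) = 131 + (-2106 + 73) = 131 - 2033 = -1902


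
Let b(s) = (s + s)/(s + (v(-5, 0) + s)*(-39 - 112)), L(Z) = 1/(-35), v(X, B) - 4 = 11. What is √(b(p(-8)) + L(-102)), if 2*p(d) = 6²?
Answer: I*√192311/2317 ≈ 0.18927*I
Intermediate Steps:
v(X, B) = 15 (v(X, B) = 4 + 11 = 15)
p(d) = 18 (p(d) = (½)*6² = (½)*36 = 18)
L(Z) = -1/35
b(s) = 2*s/(-2265 - 150*s) (b(s) = (s + s)/(s + (15 + s)*(-39 - 112)) = (2*s)/(s + (15 + s)*(-151)) = (2*s)/(s + (-2265 - 151*s)) = (2*s)/(-2265 - 150*s) = 2*s/(-2265 - 150*s))
√(b(p(-8)) + L(-102)) = √(-2*18/(2265 + 150*18) - 1/35) = √(-2*18/(2265 + 2700) - 1/35) = √(-2*18/4965 - 1/35) = √(-2*18*1/4965 - 1/35) = √(-12/1655 - 1/35) = √(-83/2317) = I*√192311/2317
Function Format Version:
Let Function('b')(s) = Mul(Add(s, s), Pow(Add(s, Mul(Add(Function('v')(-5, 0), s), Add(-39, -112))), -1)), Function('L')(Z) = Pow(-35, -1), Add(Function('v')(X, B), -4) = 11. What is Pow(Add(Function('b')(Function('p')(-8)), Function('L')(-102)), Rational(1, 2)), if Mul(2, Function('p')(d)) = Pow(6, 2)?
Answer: Mul(Rational(1, 2317), I, Pow(192311, Rational(1, 2))) ≈ Mul(0.18927, I)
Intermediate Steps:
Function('v')(X, B) = 15 (Function('v')(X, B) = Add(4, 11) = 15)
Function('p')(d) = 18 (Function('p')(d) = Mul(Rational(1, 2), Pow(6, 2)) = Mul(Rational(1, 2), 36) = 18)
Function('L')(Z) = Rational(-1, 35)
Function('b')(s) = Mul(2, s, Pow(Add(-2265, Mul(-150, s)), -1)) (Function('b')(s) = Mul(Add(s, s), Pow(Add(s, Mul(Add(15, s), Add(-39, -112))), -1)) = Mul(Mul(2, s), Pow(Add(s, Mul(Add(15, s), -151)), -1)) = Mul(Mul(2, s), Pow(Add(s, Add(-2265, Mul(-151, s))), -1)) = Mul(Mul(2, s), Pow(Add(-2265, Mul(-150, s)), -1)) = Mul(2, s, Pow(Add(-2265, Mul(-150, s)), -1)))
Pow(Add(Function('b')(Function('p')(-8)), Function('L')(-102)), Rational(1, 2)) = Pow(Add(Mul(-2, 18, Pow(Add(2265, Mul(150, 18)), -1)), Rational(-1, 35)), Rational(1, 2)) = Pow(Add(Mul(-2, 18, Pow(Add(2265, 2700), -1)), Rational(-1, 35)), Rational(1, 2)) = Pow(Add(Mul(-2, 18, Pow(4965, -1)), Rational(-1, 35)), Rational(1, 2)) = Pow(Add(Mul(-2, 18, Rational(1, 4965)), Rational(-1, 35)), Rational(1, 2)) = Pow(Add(Rational(-12, 1655), Rational(-1, 35)), Rational(1, 2)) = Pow(Rational(-83, 2317), Rational(1, 2)) = Mul(Rational(1, 2317), I, Pow(192311, Rational(1, 2)))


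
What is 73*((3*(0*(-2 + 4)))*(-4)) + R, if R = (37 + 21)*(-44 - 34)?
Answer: -4524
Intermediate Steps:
R = -4524 (R = 58*(-78) = -4524)
73*((3*(0*(-2 + 4)))*(-4)) + R = 73*((3*(0*(-2 + 4)))*(-4)) - 4524 = 73*((3*(0*2))*(-4)) - 4524 = 73*((3*0)*(-4)) - 4524 = 73*(0*(-4)) - 4524 = 73*0 - 4524 = 0 - 4524 = -4524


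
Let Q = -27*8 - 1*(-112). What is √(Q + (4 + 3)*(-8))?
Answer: 4*I*√10 ≈ 12.649*I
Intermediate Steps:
Q = -104 (Q = -216 + 112 = -104)
√(Q + (4 + 3)*(-8)) = √(-104 + (4 + 3)*(-8)) = √(-104 + 7*(-8)) = √(-104 - 56) = √(-160) = 4*I*√10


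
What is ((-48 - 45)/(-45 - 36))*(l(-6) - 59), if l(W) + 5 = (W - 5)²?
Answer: 589/9 ≈ 65.444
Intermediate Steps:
l(W) = -5 + (-5 + W)² (l(W) = -5 + (W - 5)² = -5 + (-5 + W)²)
((-48 - 45)/(-45 - 36))*(l(-6) - 59) = ((-48 - 45)/(-45 - 36))*((-5 + (-5 - 6)²) - 59) = (-93/(-81))*((-5 + (-11)²) - 59) = (-93*(-1/81))*((-5 + 121) - 59) = 31*(116 - 59)/27 = (31/27)*57 = 589/9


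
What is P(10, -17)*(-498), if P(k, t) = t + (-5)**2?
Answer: -3984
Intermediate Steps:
P(k, t) = 25 + t (P(k, t) = t + 25 = 25 + t)
P(10, -17)*(-498) = (25 - 17)*(-498) = 8*(-498) = -3984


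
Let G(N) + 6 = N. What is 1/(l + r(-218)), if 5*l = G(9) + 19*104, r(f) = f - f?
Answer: 5/1979 ≈ 0.0025265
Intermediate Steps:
r(f) = 0
G(N) = -6 + N
l = 1979/5 (l = ((-6 + 9) + 19*104)/5 = (3 + 1976)/5 = (1/5)*1979 = 1979/5 ≈ 395.80)
1/(l + r(-218)) = 1/(1979/5 + 0) = 1/(1979/5) = 5/1979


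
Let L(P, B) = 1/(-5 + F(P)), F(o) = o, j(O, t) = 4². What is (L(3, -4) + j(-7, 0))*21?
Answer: 651/2 ≈ 325.50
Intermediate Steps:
j(O, t) = 16
L(P, B) = 1/(-5 + P)
(L(3, -4) + j(-7, 0))*21 = (1/(-5 + 3) + 16)*21 = (1/(-2) + 16)*21 = (-½ + 16)*21 = (31/2)*21 = 651/2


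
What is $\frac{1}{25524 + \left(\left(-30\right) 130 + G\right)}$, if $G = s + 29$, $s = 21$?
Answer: $\frac{1}{21674} \approx 4.6138 \cdot 10^{-5}$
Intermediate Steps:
$G = 50$ ($G = 21 + 29 = 50$)
$\frac{1}{25524 + \left(\left(-30\right) 130 + G\right)} = \frac{1}{25524 + \left(\left(-30\right) 130 + 50\right)} = \frac{1}{25524 + \left(-3900 + 50\right)} = \frac{1}{25524 - 3850} = \frac{1}{21674}$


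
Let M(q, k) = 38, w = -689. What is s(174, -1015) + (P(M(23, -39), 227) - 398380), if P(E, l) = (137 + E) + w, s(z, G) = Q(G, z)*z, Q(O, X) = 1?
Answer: -398720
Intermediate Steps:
s(z, G) = z (s(z, G) = 1*z = z)
P(E, l) = -552 + E (P(E, l) = (137 + E) - 689 = -552 + E)
s(174, -1015) + (P(M(23, -39), 227) - 398380) = 174 + ((-552 + 38) - 398380) = 174 + (-514 - 398380) = 174 - 398894 = -398720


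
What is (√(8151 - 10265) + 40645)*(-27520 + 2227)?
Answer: -1028033985 - 25293*I*√2114 ≈ -1.028e+9 - 1.1629e+6*I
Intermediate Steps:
(√(8151 - 10265) + 40645)*(-27520 + 2227) = (√(-2114) + 40645)*(-25293) = (I*√2114 + 40645)*(-25293) = (40645 + I*√2114)*(-25293) = -1028033985 - 25293*I*√2114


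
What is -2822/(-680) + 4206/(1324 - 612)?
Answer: 8951/890 ≈ 10.057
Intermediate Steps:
-2822/(-680) + 4206/(1324 - 612) = -2822*(-1/680) + 4206/712 = 83/20 + 4206*(1/712) = 83/20 + 2103/356 = 8951/890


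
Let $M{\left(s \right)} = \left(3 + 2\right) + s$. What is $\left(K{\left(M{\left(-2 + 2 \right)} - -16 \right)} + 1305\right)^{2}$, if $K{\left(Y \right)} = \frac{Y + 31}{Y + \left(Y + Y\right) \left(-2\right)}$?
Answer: $\frac{6750758569}{3969} \approx 1.7009 \cdot 10^{6}$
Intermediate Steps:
$M{\left(s \right)} = 5 + s$
$K{\left(Y \right)} = - \frac{31 + Y}{3 Y}$ ($K{\left(Y \right)} = \frac{31 + Y}{Y + 2 Y \left(-2\right)} = \frac{31 + Y}{Y - 4 Y} = \frac{31 + Y}{\left(-3\right) Y} = \left(31 + Y\right) \left(- \frac{1}{3 Y}\right) = - \frac{31 + Y}{3 Y}$)
$\left(K{\left(M{\left(-2 + 2 \right)} - -16 \right)} + 1305\right)^{2} = \left(\frac{-31 - \left(\left(5 + \left(-2 + 2\right)\right) - -16\right)}{3 \left(\left(5 + \left(-2 + 2\right)\right) - -16\right)} + 1305\right)^{2} = \left(\frac{-31 - \left(\left(5 + 0\right) + 16\right)}{3 \left(\left(5 + 0\right) + 16\right)} + 1305\right)^{2} = \left(\frac{-31 - \left(5 + 16\right)}{3 \left(5 + 16\right)} + 1305\right)^{2} = \left(\frac{-31 - 21}{3 \cdot 21} + 1305\right)^{2} = \left(\frac{1}{3} \cdot \frac{1}{21} \left(-31 - 21\right) + 1305\right)^{2} = \left(\frac{1}{3} \cdot \frac{1}{21} \left(-52\right) + 1305\right)^{2} = \left(- \frac{52}{63} + 1305\right)^{2} = \left(\frac{82163}{63}\right)^{2} = \frac{6750758569}{3969}$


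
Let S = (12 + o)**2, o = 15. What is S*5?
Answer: 3645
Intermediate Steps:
S = 729 (S = (12 + 15)**2 = 27**2 = 729)
S*5 = 729*5 = 3645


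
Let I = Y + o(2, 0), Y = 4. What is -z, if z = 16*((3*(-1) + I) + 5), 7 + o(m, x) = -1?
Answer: 32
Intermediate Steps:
o(m, x) = -8 (o(m, x) = -7 - 1 = -8)
I = -4 (I = 4 - 8 = -4)
z = -32 (z = 16*((3*(-1) - 4) + 5) = 16*((-3 - 4) + 5) = 16*(-7 + 5) = 16*(-2) = -32)
-z = -1*(-32) = 32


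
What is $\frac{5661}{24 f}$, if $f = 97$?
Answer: $\frac{1887}{776} \approx 2.4317$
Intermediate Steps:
$\frac{5661}{24 f} = \frac{5661}{24 \cdot 97} = \frac{5661}{2328} = 5661 \cdot \frac{1}{2328} = \frac{1887}{776}$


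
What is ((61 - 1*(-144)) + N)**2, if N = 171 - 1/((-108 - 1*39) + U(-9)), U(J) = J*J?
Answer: 615883489/4356 ≈ 1.4139e+5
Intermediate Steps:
U(J) = J**2
N = 11287/66 (N = 171 - 1/((-108 - 1*39) + (-9)**2) = 171 - 1/((-108 - 39) + 81) = 171 - 1/(-147 + 81) = 171 - 1/(-66) = 171 - 1*(-1/66) = 171 + 1/66 = 11287/66 ≈ 171.02)
((61 - 1*(-144)) + N)**2 = ((61 - 1*(-144)) + 11287/66)**2 = ((61 + 144) + 11287/66)**2 = (205 + 11287/66)**2 = (24817/66)**2 = 615883489/4356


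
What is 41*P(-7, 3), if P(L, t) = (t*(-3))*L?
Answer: 2583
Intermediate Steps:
P(L, t) = -3*L*t (P(L, t) = (-3*t)*L = -3*L*t)
41*P(-7, 3) = 41*(-3*(-7)*3) = 41*63 = 2583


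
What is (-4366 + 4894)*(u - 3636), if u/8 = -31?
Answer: -2050752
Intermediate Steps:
u = -248 (u = 8*(-31) = -248)
(-4366 + 4894)*(u - 3636) = (-4366 + 4894)*(-248 - 3636) = 528*(-3884) = -2050752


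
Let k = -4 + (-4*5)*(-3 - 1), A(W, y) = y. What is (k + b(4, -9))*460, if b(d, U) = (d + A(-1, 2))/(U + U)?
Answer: 104420/3 ≈ 34807.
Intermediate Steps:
k = 76 (k = -4 - 20*(-4) = -4 + 80 = 76)
b(d, U) = (2 + d)/(2*U) (b(d, U) = (d + 2)/(U + U) = (2 + d)/((2*U)) = (2 + d)*(1/(2*U)) = (2 + d)/(2*U))
(k + b(4, -9))*460 = (76 + (½)*(2 + 4)/(-9))*460 = (76 + (½)*(-⅑)*6)*460 = (76 - ⅓)*460 = (227/3)*460 = 104420/3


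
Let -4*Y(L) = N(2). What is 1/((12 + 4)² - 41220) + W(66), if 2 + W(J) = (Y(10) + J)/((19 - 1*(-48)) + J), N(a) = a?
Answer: -61755/40964 ≈ -1.5075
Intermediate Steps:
Y(L) = -½ (Y(L) = -¼*2 = -½)
W(J) = -2 + (-½ + J)/(67 + J) (W(J) = -2 + (-½ + J)/((19 - 1*(-48)) + J) = -2 + (-½ + J)/((19 + 48) + J) = -2 + (-½ + J)/(67 + J))
1/((12 + 4)² - 41220) + W(66) = 1/((12 + 4)² - 41220) + (-269/2 - 1*66)/(67 + 66) = 1/(16² - 41220) + (-269/2 - 66)/133 = 1/(256 - 41220) + (1/133)*(-401/2) = 1/(-40964) - 401/266 = -1/40964 - 401/266 = -61755/40964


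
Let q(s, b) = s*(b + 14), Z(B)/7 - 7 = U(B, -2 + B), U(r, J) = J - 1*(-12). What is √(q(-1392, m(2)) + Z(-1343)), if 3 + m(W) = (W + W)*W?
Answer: 3*I*√3970 ≈ 189.02*I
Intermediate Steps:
m(W) = -3 + 2*W² (m(W) = -3 + (W + W)*W = -3 + (2*W)*W = -3 + 2*W²)
U(r, J) = 12 + J (U(r, J) = J + 12 = 12 + J)
Z(B) = 119 + 7*B (Z(B) = 49 + 7*(12 + (-2 + B)) = 49 + 7*(10 + B) = 49 + (70 + 7*B) = 119 + 7*B)
q(s, b) = s*(14 + b)
√(q(-1392, m(2)) + Z(-1343)) = √(-1392*(14 + (-3 + 2*2²)) + (119 + 7*(-1343))) = √(-1392*(14 + (-3 + 2*4)) + (119 - 9401)) = √(-1392*(14 + (-3 + 8)) - 9282) = √(-1392*(14 + 5) - 9282) = √(-1392*19 - 9282) = √(-26448 - 9282) = √(-35730) = 3*I*√3970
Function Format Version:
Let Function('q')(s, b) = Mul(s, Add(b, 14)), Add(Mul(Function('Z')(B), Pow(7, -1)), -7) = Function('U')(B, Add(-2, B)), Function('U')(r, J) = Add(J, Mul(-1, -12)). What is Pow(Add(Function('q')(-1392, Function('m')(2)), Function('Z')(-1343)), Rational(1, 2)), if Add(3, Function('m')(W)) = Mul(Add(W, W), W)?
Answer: Mul(3, I, Pow(3970, Rational(1, 2))) ≈ Mul(189.02, I)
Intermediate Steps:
Function('m')(W) = Add(-3, Mul(2, Pow(W, 2))) (Function('m')(W) = Add(-3, Mul(Add(W, W), W)) = Add(-3, Mul(Mul(2, W), W)) = Add(-3, Mul(2, Pow(W, 2))))
Function('U')(r, J) = Add(12, J) (Function('U')(r, J) = Add(J, 12) = Add(12, J))
Function('Z')(B) = Add(119, Mul(7, B)) (Function('Z')(B) = Add(49, Mul(7, Add(12, Add(-2, B)))) = Add(49, Mul(7, Add(10, B))) = Add(49, Add(70, Mul(7, B))) = Add(119, Mul(7, B)))
Function('q')(s, b) = Mul(s, Add(14, b))
Pow(Add(Function('q')(-1392, Function('m')(2)), Function('Z')(-1343)), Rational(1, 2)) = Pow(Add(Mul(-1392, Add(14, Add(-3, Mul(2, Pow(2, 2))))), Add(119, Mul(7, -1343))), Rational(1, 2)) = Pow(Add(Mul(-1392, Add(14, Add(-3, Mul(2, 4)))), Add(119, -9401)), Rational(1, 2)) = Pow(Add(Mul(-1392, Add(14, Add(-3, 8))), -9282), Rational(1, 2)) = Pow(Add(Mul(-1392, Add(14, 5)), -9282), Rational(1, 2)) = Pow(Add(Mul(-1392, 19), -9282), Rational(1, 2)) = Pow(Add(-26448, -9282), Rational(1, 2)) = Pow(-35730, Rational(1, 2)) = Mul(3, I, Pow(3970, Rational(1, 2)))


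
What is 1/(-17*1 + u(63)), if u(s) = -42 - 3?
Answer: -1/62 ≈ -0.016129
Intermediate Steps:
u(s) = -45
1/(-17*1 + u(63)) = 1/(-17*1 - 45) = 1/(-17 - 45) = 1/(-62) = -1/62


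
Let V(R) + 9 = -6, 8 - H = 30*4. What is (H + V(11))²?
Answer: 16129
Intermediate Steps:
H = -112 (H = 8 - 30*4 = 8 - 1*120 = 8 - 120 = -112)
V(R) = -15 (V(R) = -9 - 6 = -15)
(H + V(11))² = (-112 - 15)² = (-127)² = 16129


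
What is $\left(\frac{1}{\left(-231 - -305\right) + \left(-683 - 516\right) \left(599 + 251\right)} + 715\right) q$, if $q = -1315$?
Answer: $- \frac{958160730785}{1019076} \approx -9.4023 \cdot 10^{5}$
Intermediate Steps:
$\left(\frac{1}{\left(-231 - -305\right) + \left(-683 - 516\right) \left(599 + 251\right)} + 715\right) q = \left(\frac{1}{\left(-231 - -305\right) + \left(-683 - 516\right) \left(599 + 251\right)} + 715\right) \left(-1315\right) = \left(\frac{1}{\left(-231 + 305\right) - 1019150} + 715\right) \left(-1315\right) = \left(\frac{1}{74 - 1019150} + 715\right) \left(-1315\right) = \left(\frac{1}{-1019076} + 715\right) \left(-1315\right) = \left(- \frac{1}{1019076} + 715\right) \left(-1315\right) = \frac{728639339}{1019076} \left(-1315\right) = - \frac{958160730785}{1019076}$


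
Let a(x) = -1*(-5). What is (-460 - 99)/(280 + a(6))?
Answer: -559/285 ≈ -1.9614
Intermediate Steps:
a(x) = 5
(-460 - 99)/(280 + a(6)) = (-460 - 99)/(280 + 5) = -559/285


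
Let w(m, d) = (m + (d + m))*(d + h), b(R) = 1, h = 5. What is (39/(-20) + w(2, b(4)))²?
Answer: 314721/400 ≈ 786.80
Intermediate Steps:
w(m, d) = (5 + d)*(d + 2*m) (w(m, d) = (m + (d + m))*(d + 5) = (d + 2*m)*(5 + d) = (5 + d)*(d + 2*m))
(39/(-20) + w(2, b(4)))² = (39/(-20) + (1² + 5*1 + 10*2 + 2*1*2))² = (39*(-1/20) + (1 + 5 + 20 + 4))² = (-39/20 + 30)² = (561/20)² = 314721/400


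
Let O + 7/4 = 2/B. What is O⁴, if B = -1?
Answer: 50625/256 ≈ 197.75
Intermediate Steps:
O = -15/4 (O = -7/4 + 2/(-1) = -7/4 + 2*(-1) = -7/4 - 2 = -15/4 ≈ -3.7500)
O⁴ = (-15/4)⁴ = 50625/256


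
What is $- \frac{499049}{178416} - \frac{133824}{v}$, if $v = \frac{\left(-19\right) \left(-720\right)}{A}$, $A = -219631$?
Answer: $\frac{36416515381961}{16949520} \approx 2.1485 \cdot 10^{6}$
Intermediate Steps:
$v = - \frac{13680}{219631}$ ($v = \frac{\left(-19\right) \left(-720\right)}{-219631} = 13680 \left(- \frac{1}{219631}\right) = - \frac{13680}{219631} \approx -0.062286$)
$- \frac{499049}{178416} - \frac{133824}{v} = - \frac{499049}{178416} - \frac{133824}{- \frac{13680}{219631}} = \left(-499049\right) \frac{1}{178416} - - \frac{612331228}{285} = - \frac{499049}{178416} + \frac{612331228}{285} = \frac{36416515381961}{16949520}$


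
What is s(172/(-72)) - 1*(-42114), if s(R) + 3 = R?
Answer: 757955/18 ≈ 42109.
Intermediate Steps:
s(R) = -3 + R
s(172/(-72)) - 1*(-42114) = (-3 + 172/(-72)) - 1*(-42114) = (-3 + 172*(-1/72)) + 42114 = (-3 - 43/18) + 42114 = -97/18 + 42114 = 757955/18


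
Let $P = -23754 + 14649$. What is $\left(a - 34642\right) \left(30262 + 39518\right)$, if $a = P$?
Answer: $-3052665660$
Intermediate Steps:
$P = -9105$
$a = -9105$
$\left(a - 34642\right) \left(30262 + 39518\right) = \left(-9105 - 34642\right) \left(30262 + 39518\right) = \left(-43747\right) 69780 = -3052665660$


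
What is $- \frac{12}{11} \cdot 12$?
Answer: $- \frac{144}{11} \approx -13.091$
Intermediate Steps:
$- \frac{12}{11} \cdot 12 = \left(-12\right) \frac{1}{11} \cdot 12 = \left(- \frac{12}{11}\right) 12 = - \frac{144}{11}$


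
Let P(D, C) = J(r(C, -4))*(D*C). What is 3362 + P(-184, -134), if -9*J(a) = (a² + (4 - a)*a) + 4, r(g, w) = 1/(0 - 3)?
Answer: -106474/27 ≈ -3943.5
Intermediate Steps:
r(g, w) = -⅓ (r(g, w) = 1/(-3) = -⅓)
J(a) = -4/9 - a²/9 - a*(4 - a)/9 (J(a) = -((a² + (4 - a)*a) + 4)/9 = -((a² + a*(4 - a)) + 4)/9 = -(4 + a² + a*(4 - a))/9 = -4/9 - a²/9 - a*(4 - a)/9)
P(D, C) = -8*C*D/27 (P(D, C) = (-4/9 - 4/9*(-⅓))*(D*C) = (-4/9 + 4/27)*(C*D) = -8*C*D/27)
3362 + P(-184, -134) = 3362 - 8/27*(-134)*(-184) = 3362 - 197248/27 = -106474/27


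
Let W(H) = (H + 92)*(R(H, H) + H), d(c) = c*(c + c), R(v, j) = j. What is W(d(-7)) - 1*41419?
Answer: -4179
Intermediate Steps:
d(c) = 2*c**2 (d(c) = c*(2*c) = 2*c**2)
W(H) = 2*H*(92 + H) (W(H) = (H + 92)*(H + H) = (92 + H)*(2*H) = 2*H*(92 + H))
W(d(-7)) - 1*41419 = 2*(2*(-7)**2)*(92 + 2*(-7)**2) - 1*41419 = 2*(2*49)*(92 + 2*49) - 41419 = 2*98*(92 + 98) - 41419 = 2*98*190 - 41419 = 37240 - 41419 = -4179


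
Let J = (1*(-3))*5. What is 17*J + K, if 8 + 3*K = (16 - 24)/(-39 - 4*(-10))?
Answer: -781/3 ≈ -260.33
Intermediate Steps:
J = -15 (J = -3*5 = -15)
K = -16/3 (K = -8/3 + ((16 - 24)/(-39 - 4*(-10)))/3 = -8/3 + (-8/(-39 + 40))/3 = -8/3 + (-8/1)/3 = -8/3 + (-8*1)/3 = -8/3 + (1/3)*(-8) = -8/3 - 8/3 = -16/3 ≈ -5.3333)
17*J + K = 17*(-15) - 16/3 = -255 - 16/3 = -781/3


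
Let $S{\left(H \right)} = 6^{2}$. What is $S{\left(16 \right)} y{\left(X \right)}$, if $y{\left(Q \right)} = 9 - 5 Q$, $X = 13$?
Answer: $-2016$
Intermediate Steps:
$S{\left(H \right)} = 36$
$y{\left(Q \right)} = 9 - 5 Q$
$S{\left(16 \right)} y{\left(X \right)} = 36 \left(9 - 65\right) = 36 \left(-56\right) = -2016$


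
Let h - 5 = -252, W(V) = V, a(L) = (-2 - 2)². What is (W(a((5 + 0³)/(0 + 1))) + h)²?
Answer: 53361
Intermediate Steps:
a(L) = 16 (a(L) = (-4)² = 16)
h = -247 (h = 5 - 252 = -247)
(W(a((5 + 0³)/(0 + 1))) + h)² = (16 - 247)² = (-231)² = 53361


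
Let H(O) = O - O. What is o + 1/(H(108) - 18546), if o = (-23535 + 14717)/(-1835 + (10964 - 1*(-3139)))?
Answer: -20443862/28440291 ≈ -0.71883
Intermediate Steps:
H(O) = 0
o = -4409/6134 (o = -8818/(-1835 + (10964 + 3139)) = -8818/(-1835 + 14103) = -8818/12268 = -8818*1/12268 = -4409/6134 ≈ -0.71878)
o + 1/(H(108) - 18546) = -4409/6134 + 1/(0 - 18546) = -4409/6134 + 1/(-18546) = -4409/6134 - 1/18546 = -20443862/28440291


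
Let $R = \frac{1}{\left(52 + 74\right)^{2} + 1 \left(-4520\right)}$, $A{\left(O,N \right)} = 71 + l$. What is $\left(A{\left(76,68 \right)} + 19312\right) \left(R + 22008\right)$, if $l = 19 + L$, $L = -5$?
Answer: $\frac{285161970709}{668} \approx 4.2689 \cdot 10^{8}$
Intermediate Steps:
$l = 14$ ($l = 19 - 5 = 14$)
$A{\left(O,N \right)} = 85$ ($A{\left(O,N \right)} = 71 + 14 = 85$)
$R = \frac{1}{11356}$ ($R = \frac{1}{126^{2} - 4520} = \frac{1}{15876 - 4520} = \frac{1}{11356} \approx 8.8059 \cdot 10^{-5}$)
$\left(A{\left(76,68 \right)} + 19312\right) \left(R + 22008\right) = \left(85 + 19312\right) \left(\frac{1}{11356} + 22008\right) = 19397 \cdot \frac{249922849}{11356} = \frac{285161970709}{668}$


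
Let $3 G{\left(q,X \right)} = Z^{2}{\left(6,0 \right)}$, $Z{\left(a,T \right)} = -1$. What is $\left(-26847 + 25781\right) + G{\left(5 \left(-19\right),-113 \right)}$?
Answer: $- \frac{3197}{3} \approx -1065.7$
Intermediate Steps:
$G{\left(q,X \right)} = \frac{1}{3}$ ($G{\left(q,X \right)} = \frac{\left(-1\right)^{2}}{3} = \frac{1}{3} \cdot 1 = \frac{1}{3}$)
$\left(-26847 + 25781\right) + G{\left(5 \left(-19\right),-113 \right)} = \left(-26847 + 25781\right) + \frac{1}{3} = -1066 + \frac{1}{3} = - \frac{3197}{3}$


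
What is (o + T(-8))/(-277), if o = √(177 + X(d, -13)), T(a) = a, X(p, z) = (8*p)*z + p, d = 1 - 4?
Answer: 8/277 - 9*√6/277 ≈ -0.050705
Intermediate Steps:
d = -3
X(p, z) = p + 8*p*z (X(p, z) = 8*p*z + p = p + 8*p*z)
o = 9*√6 (o = √(177 - 3*(1 + 8*(-13))) = √(177 - 3*(1 - 104)) = √(177 - 3*(-103)) = √(177 + 309) = √486 = 9*√6 ≈ 22.045)
(o + T(-8))/(-277) = (9*√6 - 8)/(-277) = (-8 + 9*√6)*(-1/277) = 8/277 - 9*√6/277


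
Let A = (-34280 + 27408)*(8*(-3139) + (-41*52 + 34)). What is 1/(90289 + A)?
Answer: 1/187077409 ≈ 5.3454e-9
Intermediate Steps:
A = 186987120 (A = -6872*(-25112 + (-2132 + 34)) = -6872*(-25112 - 2098) = -6872*(-27210) = 186987120)
1/(90289 + A) = 1/(90289 + 186987120) = 1/187077409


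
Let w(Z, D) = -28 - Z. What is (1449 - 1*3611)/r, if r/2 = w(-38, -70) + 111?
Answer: -1081/121 ≈ -8.9339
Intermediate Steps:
r = 242 (r = 2*((-28 - 1*(-38)) + 111) = 2*((-28 + 38) + 111) = 2*(10 + 111) = 2*121 = 242)
(1449 - 1*3611)/r = (1449 - 1*3611)/242 = (1449 - 3611)*(1/242) = -2162*1/242 = -1081/121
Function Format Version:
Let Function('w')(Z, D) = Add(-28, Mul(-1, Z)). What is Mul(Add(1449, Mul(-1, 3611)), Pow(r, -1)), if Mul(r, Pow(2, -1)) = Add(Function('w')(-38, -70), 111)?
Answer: Rational(-1081, 121) ≈ -8.9339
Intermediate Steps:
r = 242 (r = Mul(2, Add(Add(-28, Mul(-1, -38)), 111)) = Mul(2, Add(Add(-28, 38), 111)) = Mul(2, Add(10, 111)) = Mul(2, 121) = 242)
Mul(Add(1449, Mul(-1, 3611)), Pow(r, -1)) = Mul(Add(1449, Mul(-1, 3611)), Pow(242, -1)) = Mul(Add(1449, -3611), Rational(1, 242)) = Mul(-2162, Rational(1, 242)) = Rational(-1081, 121)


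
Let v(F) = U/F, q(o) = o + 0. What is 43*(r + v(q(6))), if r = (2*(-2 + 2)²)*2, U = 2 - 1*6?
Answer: -86/3 ≈ -28.667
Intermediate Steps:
q(o) = o
U = -4 (U = 2 - 6 = -4)
r = 0 (r = (2*0²)*2 = (2*0)*2 = 0*2 = 0)
v(F) = -4/F
43*(r + v(q(6))) = 43*(0 - 4/6) = 43*(0 - 4*⅙) = 43*(0 - ⅔) = 43*(-⅔) = -86/3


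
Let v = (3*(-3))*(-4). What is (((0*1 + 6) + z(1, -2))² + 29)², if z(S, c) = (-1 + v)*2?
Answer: 33698025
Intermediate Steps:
v = 36 (v = -9*(-4) = 36)
z(S, c) = 70 (z(S, c) = (-1 + 36)*2 = 35*2 = 70)
(((0*1 + 6) + z(1, -2))² + 29)² = (((0*1 + 6) + 70)² + 29)² = (((0 + 6) + 70)² + 29)² = ((6 + 70)² + 29)² = (76² + 29)² = (5776 + 29)² = 5805² = 33698025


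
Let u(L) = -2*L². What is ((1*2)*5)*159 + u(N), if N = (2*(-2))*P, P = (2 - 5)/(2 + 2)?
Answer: 1572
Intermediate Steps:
P = -¾ (P = -3/4 = -3*¼ = -¾ ≈ -0.75000)
N = 3 (N = (2*(-2))*(-¾) = -4*(-¾) = 3)
((1*2)*5)*159 + u(N) = ((1*2)*5)*159 - 2*3² = (2*5)*159 - 2*9 = 10*159 - 18 = 1590 - 18 = 1572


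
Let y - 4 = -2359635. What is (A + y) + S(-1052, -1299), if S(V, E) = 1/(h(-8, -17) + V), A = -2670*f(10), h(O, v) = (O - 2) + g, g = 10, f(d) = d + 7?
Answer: -2530082093/1052 ≈ -2.4050e+6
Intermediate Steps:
y = -2359631 (y = 4 - 2359635 = -2359631)
f(d) = 7 + d
h(O, v) = 8 + O (h(O, v) = (O - 2) + 10 = (-2 + O) + 10 = 8 + O)
A = -45390 (A = -2670*(7 + 10) = -2670*17 = -45390)
S(V, E) = 1/V (S(V, E) = 1/((8 - 8) + V) = 1/(0 + V) = 1/V)
(A + y) + S(-1052, -1299) = (-45390 - 2359631) + 1/(-1052) = -2405021 - 1/1052 = -2530082093/1052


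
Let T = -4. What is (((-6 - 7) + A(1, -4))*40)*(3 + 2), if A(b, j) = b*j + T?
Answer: -4200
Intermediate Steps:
A(b, j) = -4 + b*j (A(b, j) = b*j - 4 = -4 + b*j)
(((-6 - 7) + A(1, -4))*40)*(3 + 2) = (((-6 - 7) + (-4 + 1*(-4)))*40)*(3 + 2) = ((-13 + (-4 - 4))*40)*5 = ((-13 - 8)*40)*5 = -21*40*5 = -840*5 = -4200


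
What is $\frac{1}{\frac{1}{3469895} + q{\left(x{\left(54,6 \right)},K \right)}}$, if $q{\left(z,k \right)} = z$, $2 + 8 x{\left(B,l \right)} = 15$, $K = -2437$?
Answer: $\frac{27759160}{45108643} \approx 0.61538$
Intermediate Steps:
$x{\left(B,l \right)} = \frac{13}{8}$ ($x{\left(B,l \right)} = - \frac{1}{4} + \frac{1}{8} \cdot 15 = - \frac{1}{4} + \frac{15}{8} = \frac{13}{8}$)
$\frac{1}{\frac{1}{3469895} + q{\left(x{\left(54,6 \right)},K \right)}} = \frac{1}{\frac{1}{3469895} + \frac{13}{8}} = \frac{1}{\frac{45108643}{27759160}} = \frac{27759160}{45108643}$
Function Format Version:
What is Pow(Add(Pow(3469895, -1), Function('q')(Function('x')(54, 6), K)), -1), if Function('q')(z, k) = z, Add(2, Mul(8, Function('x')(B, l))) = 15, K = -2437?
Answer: Rational(27759160, 45108643) ≈ 0.61538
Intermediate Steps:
Function('x')(B, l) = Rational(13, 8) (Function('x')(B, l) = Add(Rational(-1, 4), Mul(Rational(1, 8), 15)) = Add(Rational(-1, 4), Rational(15, 8)) = Rational(13, 8))
Pow(Add(Pow(3469895, -1), Function('q')(Function('x')(54, 6), K)), -1) = Pow(Add(Pow(3469895, -1), Rational(13, 8)), -1) = Pow(Add(Rational(1, 3469895), Rational(13, 8)), -1) = Pow(Rational(45108643, 27759160), -1) = Rational(27759160, 45108643)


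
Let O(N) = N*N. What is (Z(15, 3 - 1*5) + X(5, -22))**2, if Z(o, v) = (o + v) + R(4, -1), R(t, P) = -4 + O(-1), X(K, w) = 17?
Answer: 729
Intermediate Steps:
O(N) = N**2
R(t, P) = -3 (R(t, P) = -4 + (-1)**2 = -4 + 1 = -3)
Z(o, v) = -3 + o + v (Z(o, v) = (o + v) - 3 = -3 + o + v)
(Z(15, 3 - 1*5) + X(5, -22))**2 = ((-3 + 15 + (3 - 1*5)) + 17)**2 = ((-3 + 15 + (3 - 5)) + 17)**2 = ((-3 + 15 - 2) + 17)**2 = (10 + 17)**2 = 27**2 = 729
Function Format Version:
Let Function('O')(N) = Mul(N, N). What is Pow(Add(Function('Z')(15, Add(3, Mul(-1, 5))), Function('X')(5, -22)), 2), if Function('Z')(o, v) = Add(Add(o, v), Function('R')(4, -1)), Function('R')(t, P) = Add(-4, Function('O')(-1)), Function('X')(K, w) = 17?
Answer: 729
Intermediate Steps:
Function('O')(N) = Pow(N, 2)
Function('R')(t, P) = -3 (Function('R')(t, P) = Add(-4, Pow(-1, 2)) = Add(-4, 1) = -3)
Function('Z')(o, v) = Add(-3, o, v) (Function('Z')(o, v) = Add(Add(o, v), -3) = Add(-3, o, v))
Pow(Add(Function('Z')(15, Add(3, Mul(-1, 5))), Function('X')(5, -22)), 2) = Pow(Add(Add(-3, 15, Add(3, Mul(-1, 5))), 17), 2) = Pow(Add(Add(-3, 15, Add(3, -5)), 17), 2) = Pow(Add(Add(-3, 15, -2), 17), 2) = Pow(Add(10, 17), 2) = Pow(27, 2) = 729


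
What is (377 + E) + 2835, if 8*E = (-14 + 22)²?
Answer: 3220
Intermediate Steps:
E = 8 (E = (-14 + 22)²/8 = (⅛)*8² = (⅛)*64 = 8)
(377 + E) + 2835 = (377 + 8) + 2835 = 385 + 2835 = 3220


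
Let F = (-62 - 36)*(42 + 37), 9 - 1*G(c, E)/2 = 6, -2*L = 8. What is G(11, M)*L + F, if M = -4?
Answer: -7766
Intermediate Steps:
L = -4 (L = -½*8 = -4)
G(c, E) = 6 (G(c, E) = 18 - 2*6 = 18 - 12 = 6)
F = -7742 (F = -98*79 = -7742)
G(11, M)*L + F = 6*(-4) - 7742 = -24 - 7742 = -7766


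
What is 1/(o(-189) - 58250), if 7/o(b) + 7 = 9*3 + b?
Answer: -169/9844257 ≈ -1.7167e-5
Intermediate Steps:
o(b) = 7/(20 + b) (o(b) = 7/(-7 + (9*3 + b)) = 7/(-7 + (27 + b)) = 7/(20 + b))
1/(o(-189) - 58250) = 1/(7/(20 - 189) - 58250) = 1/(7/(-169) - 58250) = 1/(7*(-1/169) - 58250) = 1/(-7/169 - 58250) = 1/(-9844257/169) = -169/9844257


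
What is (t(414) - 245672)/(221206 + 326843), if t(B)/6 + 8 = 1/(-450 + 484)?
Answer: -4177237/9316833 ≈ -0.44835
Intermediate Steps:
t(B) = -813/17 (t(B) = -48 + 6/(-450 + 484) = -48 + 6/34 = -48 + 6*(1/34) = -48 + 3/17 = -813/17)
(t(414) - 245672)/(221206 + 326843) = (-813/17 - 245672)/(221206 + 326843) = -4177237/17/548049 = -4177237/17*1/548049 = -4177237/9316833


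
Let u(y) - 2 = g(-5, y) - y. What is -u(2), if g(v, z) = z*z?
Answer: -4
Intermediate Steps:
g(v, z) = z²
u(y) = 2 + y² - y (u(y) = 2 + (y² - y) = 2 + y² - y)
-u(2) = -(2 + 2² - 1*2) = -(2 + 4 - 2) = -1*4 = -4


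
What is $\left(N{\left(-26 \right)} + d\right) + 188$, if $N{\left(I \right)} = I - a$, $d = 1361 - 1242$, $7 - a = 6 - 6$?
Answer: $274$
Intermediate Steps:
$a = 7$ ($a = 7 - \left(6 - 6\right) = 7 - 0 = 7 + 0 = 7$)
$d = 119$
$N{\left(I \right)} = -7 + I$ ($N{\left(I \right)} = I - 7 = -7 + I$)
$\left(N{\left(-26 \right)} + d\right) + 188 = \left(\left(-7 - 26\right) + 119\right) + 188 = \left(-33 + 119\right) + 188 = 86 + 188 = 274$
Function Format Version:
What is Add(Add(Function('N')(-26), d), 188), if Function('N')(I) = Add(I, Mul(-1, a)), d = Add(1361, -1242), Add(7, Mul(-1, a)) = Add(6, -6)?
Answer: 274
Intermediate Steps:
a = 7 (a = Add(7, Mul(-1, Add(6, -6))) = Add(7, Mul(-1, 0)) = Add(7, 0) = 7)
d = 119
Function('N')(I) = Add(-7, I) (Function('N')(I) = Add(I, Mul(-1, 7)) = Add(I, -7) = Add(-7, I))
Add(Add(Function('N')(-26), d), 188) = Add(Add(Add(-7, -26), 119), 188) = Add(Add(-33, 119), 188) = Add(86, 188) = 274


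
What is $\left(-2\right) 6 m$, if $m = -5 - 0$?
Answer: $60$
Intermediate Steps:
$m = -5$ ($m = -5 + 0 = -5$)
$\left(-2\right) 6 m = \left(-2\right) 6 \left(-5\right) = \left(-12\right) \left(-5\right) = 60$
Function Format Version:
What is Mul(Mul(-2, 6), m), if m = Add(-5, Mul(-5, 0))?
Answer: 60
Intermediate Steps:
m = -5 (m = Add(-5, 0) = -5)
Mul(Mul(-2, 6), m) = Mul(Mul(-2, 6), -5) = Mul(-12, -5) = 60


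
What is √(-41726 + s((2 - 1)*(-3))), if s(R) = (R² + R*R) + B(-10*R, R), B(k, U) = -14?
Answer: I*√41722 ≈ 204.26*I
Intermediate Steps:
s(R) = -14 + 2*R² (s(R) = (R² + R*R) - 14 = (R² + R²) - 14 = 2*R² - 14 = -14 + 2*R²)
√(-41726 + s((2 - 1)*(-3))) = √(-41726 + (-14 + 2*((2 - 1)*(-3))²)) = √(-41726 + (-14 + 2*(1*(-3))²)) = √(-41726 + (-14 + 2*(-3)²)) = √(-41726 + (-14 + 2*9)) = √(-41726 + (-14 + 18)) = √(-41726 + 4) = √(-41722) = I*√41722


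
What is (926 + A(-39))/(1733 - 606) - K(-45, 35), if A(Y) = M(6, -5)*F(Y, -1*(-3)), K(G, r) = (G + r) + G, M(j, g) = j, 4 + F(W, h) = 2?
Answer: 62899/1127 ≈ 55.811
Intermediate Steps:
F(W, h) = -2 (F(W, h) = -4 + 2 = -2)
K(G, r) = r + 2*G
A(Y) = -12 (A(Y) = 6*(-2) = -12)
(926 + A(-39))/(1733 - 606) - K(-45, 35) = (926 - 12)/(1733 - 606) - (35 + 2*(-45)) = 914/1127 - (35 - 90) = 914*(1/1127) - 1*(-55) = 914/1127 + 55 = 62899/1127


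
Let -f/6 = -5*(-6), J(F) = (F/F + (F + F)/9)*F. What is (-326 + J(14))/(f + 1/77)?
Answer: 186032/124731 ≈ 1.4915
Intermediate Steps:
J(F) = F*(1 + 2*F/9) (J(F) = (1 + (2*F)*(⅑))*F = (1 + 2*F/9)*F = F*(1 + 2*F/9))
f = -180 (f = -(-30)*(-6) = -6*30 = -180)
(-326 + J(14))/(f + 1/77) = (-326 + (⅑)*14*(9 + 2*14))/(-180 + 1/77) = (-326 + (⅑)*14*(9 + 28))/(-180 + 1/77) = (-326 + (⅑)*14*37)/(-13859/77) = (-326 + 518/9)*(-77/13859) = -2416/9*(-77/13859) = 186032/124731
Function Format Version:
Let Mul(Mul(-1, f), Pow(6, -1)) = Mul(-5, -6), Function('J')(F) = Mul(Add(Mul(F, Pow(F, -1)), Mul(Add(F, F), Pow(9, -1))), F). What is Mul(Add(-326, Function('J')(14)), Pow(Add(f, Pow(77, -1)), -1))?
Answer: Rational(186032, 124731) ≈ 1.4915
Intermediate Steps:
Function('J')(F) = Mul(F, Add(1, Mul(Rational(2, 9), F))) (Function('J')(F) = Mul(Add(1, Mul(Mul(2, F), Rational(1, 9))), F) = Mul(Add(1, Mul(Rational(2, 9), F)), F) = Mul(F, Add(1, Mul(Rational(2, 9), F))))
f = -180 (f = Mul(-6, Mul(-5, -6)) = Mul(-6, 30) = -180)
Mul(Add(-326, Function('J')(14)), Pow(Add(f, Pow(77, -1)), -1)) = Mul(Add(-326, Mul(Rational(1, 9), 14, Add(9, Mul(2, 14)))), Pow(Add(-180, Pow(77, -1)), -1)) = Mul(Add(-326, Mul(Rational(1, 9), 14, Add(9, 28))), Pow(Add(-180, Rational(1, 77)), -1)) = Mul(Add(-326, Mul(Rational(1, 9), 14, 37)), Pow(Rational(-13859, 77), -1)) = Mul(Add(-326, Rational(518, 9)), Rational(-77, 13859)) = Mul(Rational(-2416, 9), Rational(-77, 13859)) = Rational(186032, 124731)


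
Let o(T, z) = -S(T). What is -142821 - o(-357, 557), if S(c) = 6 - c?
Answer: -142458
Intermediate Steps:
o(T, z) = -6 + T (o(T, z) = -(6 - T) = -6 + T)
-142821 - o(-357, 557) = -142821 - (-6 - 357) = -142821 - 1*(-363) = -142821 + 363 = -142458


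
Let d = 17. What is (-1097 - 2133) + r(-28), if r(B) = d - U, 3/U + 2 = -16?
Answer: -19277/6 ≈ -3212.8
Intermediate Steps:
U = -⅙ (U = 3/(-2 - 16) = 3/(-18) = 3*(-1/18) = -⅙ ≈ -0.16667)
r(B) = 103/6 (r(B) = 17 - 1*(-⅙) = 17 + ⅙ = 103/6)
(-1097 - 2133) + r(-28) = (-1097 - 2133) + 103/6 = -3230 + 103/6 = -19277/6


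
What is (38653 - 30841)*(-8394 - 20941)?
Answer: -229165020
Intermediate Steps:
(38653 - 30841)*(-8394 - 20941) = 7812*(-29335) = -229165020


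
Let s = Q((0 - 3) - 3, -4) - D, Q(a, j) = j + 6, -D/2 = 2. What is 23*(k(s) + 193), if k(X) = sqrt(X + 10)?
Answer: 4531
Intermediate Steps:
D = -4 (D = -2*2 = -4)
Q(a, j) = 6 + j
s = 6 (s = (6 - 4) - 1*(-4) = 2 + 4 = 6)
k(X) = sqrt(10 + X)
23*(k(s) + 193) = 23*(sqrt(10 + 6) + 193) = 23*(sqrt(16) + 193) = 23*(4 + 193) = 23*197 = 4531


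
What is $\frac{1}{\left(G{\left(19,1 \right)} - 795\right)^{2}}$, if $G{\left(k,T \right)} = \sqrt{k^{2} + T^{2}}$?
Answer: $\frac{1}{\left(795 - \sqrt{362}\right)^{2}} \approx 1.6608 \cdot 10^{-6}$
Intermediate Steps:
$G{\left(k,T \right)} = \sqrt{T^{2} + k^{2}}$
$\frac{1}{\left(G{\left(19,1 \right)} - 795\right)^{2}} = \frac{1}{\left(\sqrt{1^{2} + 19^{2}} - 795\right)^{2}} = \frac{1}{\left(\sqrt{1 + 361} - 795\right)^{2}} = \frac{1}{\left(\sqrt{362} - 795\right)^{2}} = \frac{1}{\left(-795 + \sqrt{362}\right)^{2}}$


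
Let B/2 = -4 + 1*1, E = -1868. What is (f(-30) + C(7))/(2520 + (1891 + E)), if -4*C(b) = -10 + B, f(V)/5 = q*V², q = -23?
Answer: -103496/2543 ≈ -40.698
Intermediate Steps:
f(V) = -115*V² (f(V) = 5*(-23*V²) = -115*V²)
B = -6 (B = 2*(-4 + 1*1) = 2*(-4 + 1) = 2*(-3) = -6)
C(b) = 4 (C(b) = -(-10 - 6)/4 = -¼*(-16) = 4)
(f(-30) + C(7))/(2520 + (1891 + E)) = (-115*(-30)² + 4)/(2520 + (1891 - 1868)) = (-115*900 + 4)/(2520 + 23) = (-103500 + 4)/2543 = -103496*1/2543 = -103496/2543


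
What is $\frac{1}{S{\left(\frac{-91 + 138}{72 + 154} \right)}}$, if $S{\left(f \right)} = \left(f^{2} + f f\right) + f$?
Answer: $\frac{12769}{3760} \approx 3.396$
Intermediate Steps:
$S{\left(f \right)} = f + 2 f^{2}$ ($S{\left(f \right)} = \left(f^{2} + f^{2}\right) + f = 2 f^{2} + f = f + 2 f^{2}$)
$\frac{1}{S{\left(\frac{-91 + 138}{72 + 154} \right)}} = \frac{1}{\frac{-91 + 138}{72 + 154} \left(1 + 2 \frac{-91 + 138}{72 + 154}\right)} = \frac{1}{\frac{47}{226} \left(1 + 2 \cdot \frac{47}{226}\right)} = \frac{1}{\frac{47}{226} \left(1 + \frac{47}{113}\right)} = \frac{1}{\frac{47}{226} \cdot \frac{160}{113}} = \frac{1}{\frac{3760}{12769}} = \frac{12769}{3760}$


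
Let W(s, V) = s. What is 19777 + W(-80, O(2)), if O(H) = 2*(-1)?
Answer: 19697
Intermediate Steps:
O(H) = -2
19777 + W(-80, O(2)) = 19777 - 80 = 19697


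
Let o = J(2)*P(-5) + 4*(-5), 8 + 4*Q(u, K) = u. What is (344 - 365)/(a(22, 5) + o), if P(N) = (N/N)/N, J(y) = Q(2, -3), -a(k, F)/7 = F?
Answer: 210/547 ≈ 0.38391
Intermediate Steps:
Q(u, K) = -2 + u/4
a(k, F) = -7*F
J(y) = -3/2 (J(y) = -2 + (¼)*2 = -2 + ½ = -3/2)
P(N) = 1/N
o = -197/10 (o = -3/2/(-5) + 4*(-5) = -3/2*(-⅕) - 20 = 3/10 - 20 = -197/10 ≈ -19.700)
(344 - 365)/(a(22, 5) + o) = (344 - 365)/(-7*5 - 197/10) = -21/(-35 - 197/10) = -21/(-547/10) = -21*(-10/547) = 210/547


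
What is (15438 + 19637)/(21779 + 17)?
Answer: 35075/21796 ≈ 1.6092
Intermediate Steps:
(15438 + 19637)/(21779 + 17) = 35075/21796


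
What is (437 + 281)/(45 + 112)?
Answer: 718/157 ≈ 4.5732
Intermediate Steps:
(437 + 281)/(45 + 112) = 718/157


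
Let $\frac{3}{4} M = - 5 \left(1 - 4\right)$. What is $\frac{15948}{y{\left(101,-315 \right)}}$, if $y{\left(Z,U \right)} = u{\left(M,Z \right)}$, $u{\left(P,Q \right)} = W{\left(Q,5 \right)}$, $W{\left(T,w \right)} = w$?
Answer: $\frac{15948}{5} \approx 3189.6$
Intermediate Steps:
$M = 20$ ($M = \frac{4 \left(- 5 \left(1 - 4\right)\right)}{3} = \frac{4 \left(\left(-5\right) \left(-3\right)\right)}{3} = \frac{4}{3} \cdot 15 = 20$)
$u{\left(P,Q \right)} = 5$
$y{\left(Z,U \right)} = 5$
$\frac{15948}{y{\left(101,-315 \right)}} = \frac{15948}{5}$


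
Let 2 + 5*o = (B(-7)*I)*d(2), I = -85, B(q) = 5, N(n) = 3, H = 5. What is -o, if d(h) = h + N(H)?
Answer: 2127/5 ≈ 425.40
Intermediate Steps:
d(h) = 3 + h (d(h) = h + 3 = 3 + h)
o = -2127/5 (o = -⅖ + ((5*(-85))*(3 + 2))/5 = -⅖ + (-425*5)/5 = -⅖ + (⅕)*(-2125) = -⅖ - 425 = -2127/5 ≈ -425.40)
-o = -1*(-2127/5) = 2127/5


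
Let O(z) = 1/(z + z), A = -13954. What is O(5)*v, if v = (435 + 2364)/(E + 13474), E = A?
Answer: -933/1600 ≈ -0.58313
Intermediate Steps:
E = -13954
O(z) = 1/(2*z)
v = -933/160 (v = (435 + 2364)/(-13954 + 13474) = 2799/(-480) = 2799*(-1/480) = -933/160 ≈ -5.8313)
O(5)*v = ((½)/5)*(-933/160) = ((½)*(⅕))*(-933/160) = (⅒)*(-933/160) = -933/1600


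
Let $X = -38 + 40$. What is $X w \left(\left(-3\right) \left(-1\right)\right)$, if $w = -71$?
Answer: $-426$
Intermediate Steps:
$X = 2$
$X w \left(\left(-3\right) \left(-1\right)\right) = 2 \left(-71\right) \left(\left(-3\right) \left(-1\right)\right) = \left(-142\right) 3 = -426$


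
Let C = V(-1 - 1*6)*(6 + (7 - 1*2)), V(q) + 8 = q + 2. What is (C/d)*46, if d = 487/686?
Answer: -4512508/487 ≈ -9265.9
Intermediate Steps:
d = 487/686 (d = 487*(1/686) = 487/686 ≈ 0.70991)
V(q) = -6 + q (V(q) = -8 + (q + 2) = -8 + (2 + q) = -6 + q)
C = -143 (C = (-6 + (-1 - 1*6))*(6 + (7 - 1*2)) = (-6 + (-1 - 6))*(6 + (7 - 2)) = (-6 - 7)*(6 + 5) = -13*11 = -143)
(C/d)*46 = -143/487/686*46 = -143*686/487*46 = -98098/487*46 = -4512508/487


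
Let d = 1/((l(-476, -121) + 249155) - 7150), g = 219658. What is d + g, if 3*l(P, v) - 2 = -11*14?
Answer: 159441614857/725863 ≈ 2.1966e+5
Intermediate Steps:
l(P, v) = -152/3 (l(P, v) = 2/3 + (-11*14)/3 = 2/3 + (1/3)*(-154) = 2/3 - 154/3 = -152/3)
d = 3/725863 (d = 1/((-152/3 + 249155) - 7150) = 1/(747313/3 - 7150) = 1/(725863/3) = 3/725863 ≈ 4.1330e-6)
d + g = 3/725863 + 219658 = 159441614857/725863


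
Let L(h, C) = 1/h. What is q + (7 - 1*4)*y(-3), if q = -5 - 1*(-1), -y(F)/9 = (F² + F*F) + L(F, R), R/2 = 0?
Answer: -481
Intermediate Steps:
R = 0 (R = 2*0 = 0)
y(F) = -18*F² - 9/F (y(F) = -9*((F² + F*F) + 1/F) = -9*((F² + F²) + 1/F) = -9*(2*F² + 1/F) = -9*(1/F + 2*F²) = -18*F² - 9/F)
q = -4 (q = -5 + 1 = -4)
q + (7 - 1*4)*y(-3) = -4 + (7 - 1*4)*(9*(-1 - 2*(-3)³)/(-3)) = -4 + (7 - 4)*(9*(-⅓)*(-1 - 2*(-27))) = -4 + 3*(9*(-⅓)*(-1 + 54)) = -4 + 3*(9*(-⅓)*53) = -4 + 3*(-159) = -4 - 477 = -481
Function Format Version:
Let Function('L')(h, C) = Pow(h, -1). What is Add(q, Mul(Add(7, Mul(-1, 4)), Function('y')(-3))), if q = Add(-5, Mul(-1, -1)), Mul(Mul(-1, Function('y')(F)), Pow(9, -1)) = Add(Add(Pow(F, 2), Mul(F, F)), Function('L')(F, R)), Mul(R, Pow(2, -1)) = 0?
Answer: -481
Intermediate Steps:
R = 0 (R = Mul(2, 0) = 0)
Function('y')(F) = Add(Mul(-18, Pow(F, 2)), Mul(-9, Pow(F, -1))) (Function('y')(F) = Mul(-9, Add(Add(Pow(F, 2), Mul(F, F)), Pow(F, -1))) = Mul(-9, Add(Add(Pow(F, 2), Pow(F, 2)), Pow(F, -1))) = Mul(-9, Add(Mul(2, Pow(F, 2)), Pow(F, -1))) = Mul(-9, Add(Pow(F, -1), Mul(2, Pow(F, 2)))) = Add(Mul(-18, Pow(F, 2)), Mul(-9, Pow(F, -1))))
q = -4 (q = Add(-5, 1) = -4)
Add(q, Mul(Add(7, Mul(-1, 4)), Function('y')(-3))) = Add(-4, Mul(Add(7, Mul(-1, 4)), Mul(9, Pow(-3, -1), Add(-1, Mul(-2, Pow(-3, 3)))))) = Add(-4, Mul(Add(7, -4), Mul(9, Rational(-1, 3), Add(-1, Mul(-2, -27))))) = Add(-4, Mul(3, Mul(9, Rational(-1, 3), Add(-1, 54)))) = Add(-4, Mul(3, Mul(9, Rational(-1, 3), 53))) = Add(-4, Mul(3, -159)) = Add(-4, -477) = -481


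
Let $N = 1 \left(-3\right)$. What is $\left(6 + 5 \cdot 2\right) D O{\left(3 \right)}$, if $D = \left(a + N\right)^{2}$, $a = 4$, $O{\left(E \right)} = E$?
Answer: $48$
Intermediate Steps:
$N = -3$
$D = 1$ ($D = \left(4 - 3\right)^{2} = 1^{2} = 1$)
$\left(6 + 5 \cdot 2\right) D O{\left(3 \right)} = \left(6 + 5 \cdot 2\right) 1 \cdot 3 = \left(6 + 10\right) 1 \cdot 3 = 16 \cdot 1 \cdot 3 = 16 \cdot 3 = 48$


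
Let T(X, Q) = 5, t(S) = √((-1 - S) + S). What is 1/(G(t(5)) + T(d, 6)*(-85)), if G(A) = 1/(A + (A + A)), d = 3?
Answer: -3825/1625626 + 3*I/1625626 ≈ -0.0023529 + 1.8454e-6*I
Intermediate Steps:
t(S) = I (t(S) = √(-1) = I)
G(A) = 1/(3*A) (G(A) = 1/(A + 2*A) = 1/(3*A))
1/(G(t(5)) + T(d, 6)*(-85)) = 1/(1/(3*I) + 5*(-85)) = 1/((-I)/3 - 425) = 1/(-I/3 - 425) = 1/(-425 - I/3) = 9*(-425 + I/3)/1625626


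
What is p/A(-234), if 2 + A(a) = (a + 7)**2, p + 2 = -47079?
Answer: -47081/51527 ≈ -0.91372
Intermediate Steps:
p = -47081 (p = -2 - 47079 = -47081)
A(a) = -2 + (7 + a)**2 (A(a) = -2 + (a + 7)**2 = -2 + (7 + a)**2)
p/A(-234) = -47081/(-2 + (7 - 234)**2) = -47081/(-2 + (-227)**2) = -47081/(-2 + 51529) = -47081/51527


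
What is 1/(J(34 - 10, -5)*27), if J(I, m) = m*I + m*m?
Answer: -1/2565 ≈ -0.00038986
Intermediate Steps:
J(I, m) = m² + I*m (J(I, m) = I*m + m² = m² + I*m)
1/(J(34 - 10, -5)*27) = 1/(-5*((34 - 10) - 5)*27) = 1/(-5*(24 - 5)*27) = 1/(-5*19*27) = 1/(-95*27) = 1/(-2565) = -1/2565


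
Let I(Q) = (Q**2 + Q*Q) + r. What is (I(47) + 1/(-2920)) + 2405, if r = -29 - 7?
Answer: 19818039/2920 ≈ 6787.0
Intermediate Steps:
r = -36
I(Q) = -36 + 2*Q**2 (I(Q) = (Q**2 + Q*Q) - 36 = (Q**2 + Q**2) - 36 = 2*Q**2 - 36 = -36 + 2*Q**2)
(I(47) + 1/(-2920)) + 2405 = ((-36 + 2*47**2) + 1/(-2920)) + 2405 = ((-36 + 2*2209) - 1/2920) + 2405 = ((-36 + 4418) - 1/2920) + 2405 = (4382 - 1/2920) + 2405 = 12795439/2920 + 2405 = 19818039/2920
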